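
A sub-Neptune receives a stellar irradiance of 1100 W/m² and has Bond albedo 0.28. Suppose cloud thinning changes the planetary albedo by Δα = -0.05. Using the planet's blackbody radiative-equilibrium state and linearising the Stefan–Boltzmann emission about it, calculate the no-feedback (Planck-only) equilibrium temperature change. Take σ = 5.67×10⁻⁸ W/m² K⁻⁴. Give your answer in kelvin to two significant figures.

Unperturbed T_e = [1100·(1−0.28)/(4σ)]^¼ = 243.1 K.
ΔF = −(S/4)Δα = −(1100/4)×(-0.05) = 13.75 W/m².
The Planck feedback parameter is 4σT_e³ = 3.258 W/m²/K.
Hence the no-feedback warming is ΔF/(4σT_e³) = 4.22 K.

4.2 K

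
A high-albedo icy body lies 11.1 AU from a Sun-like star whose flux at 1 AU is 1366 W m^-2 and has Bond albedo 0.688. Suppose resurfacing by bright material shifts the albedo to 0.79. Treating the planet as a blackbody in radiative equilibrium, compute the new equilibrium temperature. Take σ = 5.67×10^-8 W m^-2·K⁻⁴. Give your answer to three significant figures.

Flux at the orbit: S = 1366/(11.1)² = 11.09 W m^-2.
With the new albedo, S(1−α₂)/4 = 0.5821 W m^-2, so T₂ = 56.60 K.

56.6 kelvin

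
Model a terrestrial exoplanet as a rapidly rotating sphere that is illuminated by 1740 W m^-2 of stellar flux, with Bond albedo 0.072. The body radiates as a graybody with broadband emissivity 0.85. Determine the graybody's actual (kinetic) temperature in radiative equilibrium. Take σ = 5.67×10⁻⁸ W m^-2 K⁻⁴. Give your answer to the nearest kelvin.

303 K

Absorbed flux (global mean): S(1−α)/4 = 1740·0.928/4 = 403.7 W m^-2.
Radiative balance εσT⁴ = 403.7 gives T = [403.7/(0.85·σ)]^(1/4) = 302.5 K.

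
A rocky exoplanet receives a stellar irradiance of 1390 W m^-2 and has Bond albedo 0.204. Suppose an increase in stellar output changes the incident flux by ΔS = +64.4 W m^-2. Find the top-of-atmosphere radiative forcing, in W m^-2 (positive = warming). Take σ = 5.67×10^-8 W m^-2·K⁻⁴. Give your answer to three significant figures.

Only a fraction (1−α) is absorbed and it's spread over 4πR², so ΔF = (1−α)ΔS/4 = 12.82 W m^-2.

12.8 W m^-2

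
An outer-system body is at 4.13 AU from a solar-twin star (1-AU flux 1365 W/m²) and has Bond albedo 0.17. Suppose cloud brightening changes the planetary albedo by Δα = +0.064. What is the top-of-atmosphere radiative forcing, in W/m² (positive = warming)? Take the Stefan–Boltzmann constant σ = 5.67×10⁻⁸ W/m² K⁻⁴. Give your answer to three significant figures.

-1.28 W/m²

By the inverse-square law, S = 1365/4.13² = 80.03 W/m².
ΔF = −(S/4)Δα = −(80.03/4)×(+0.064) = -1.280 W/m².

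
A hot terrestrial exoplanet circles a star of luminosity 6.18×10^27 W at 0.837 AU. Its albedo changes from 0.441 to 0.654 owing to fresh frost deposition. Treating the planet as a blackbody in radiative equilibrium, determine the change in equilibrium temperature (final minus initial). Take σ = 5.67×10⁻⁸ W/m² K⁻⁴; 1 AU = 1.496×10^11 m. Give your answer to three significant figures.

-59.6 K

d = 0.837 × 1.496×10^11 m = 1.252×10^11 m.
Flux at the orbit: S = L/(4πd²) = 6.18×10^27/(4π·(1.25×10^11)²) = 31370 W/m².
Before: T₁ = [31370·0.559/(4σ)]^(1/4) = 527.3 K.
With α = 0.654, T₂ = 467.7 K.
ΔT = T₂ − T₁ = -59.59 K.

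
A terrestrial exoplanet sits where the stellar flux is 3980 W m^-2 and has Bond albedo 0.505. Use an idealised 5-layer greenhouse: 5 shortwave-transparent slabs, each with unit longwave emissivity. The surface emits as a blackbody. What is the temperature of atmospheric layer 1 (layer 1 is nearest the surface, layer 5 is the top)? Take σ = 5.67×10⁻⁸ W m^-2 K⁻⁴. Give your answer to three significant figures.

The effective emission temperature is T_e = [S(1−α)/(4σ)]^¼ = 305.3 K.
The net upward flux σT_e⁴ is constant between every pair of levels, so T_k⁴ = (N+1−k)T_e⁴.
With k = 1: T_1 = (5+1−1)^¼·305.3 K = 456.5 K.

457 kelvin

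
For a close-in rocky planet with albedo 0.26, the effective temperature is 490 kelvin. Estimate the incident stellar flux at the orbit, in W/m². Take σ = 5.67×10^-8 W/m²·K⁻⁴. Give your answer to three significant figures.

From S(1−α)/4 = σT⁴: S = 4σT⁴/(1−α).
σT⁴ = 5.67×10⁻⁸·(490)⁴ = 3269 W/m².
So S = 4×3269/(1−0.26) = 17670 W/m².

17700 W/m²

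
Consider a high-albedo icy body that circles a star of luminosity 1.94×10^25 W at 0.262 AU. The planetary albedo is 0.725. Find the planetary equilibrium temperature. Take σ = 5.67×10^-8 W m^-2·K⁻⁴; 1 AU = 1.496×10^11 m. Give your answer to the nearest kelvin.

187 K

d = 0.262 × 1.496×10^11 m = 3.920×10^10 m.
Flux at the orbit: S = L/(4πd²) = 1.94×10^25/(4π·(3.92×10^10)²) = 1005 W m^-2.
Absorbed flux (global mean): S(1−α)/4 = 1005·0.275/4 = 69.09 W m^-2.
Balancing against σT⁴: T = (69.09/5.67×10⁻⁸)^(1/4) = 186.8 K.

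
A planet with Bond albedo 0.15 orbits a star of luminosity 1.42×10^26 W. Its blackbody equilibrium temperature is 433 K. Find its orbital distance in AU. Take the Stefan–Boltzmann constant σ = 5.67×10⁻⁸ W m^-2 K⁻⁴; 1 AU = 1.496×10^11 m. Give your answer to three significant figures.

0.232 AU

The flux needed for this T is 4σT⁴/(1−0.15) = 9379 W m^-2.
From L = 4πd²S, d = √(1.42×10^26/(4π·9379)) = 3.471×10^10 m = 0.2320 AU.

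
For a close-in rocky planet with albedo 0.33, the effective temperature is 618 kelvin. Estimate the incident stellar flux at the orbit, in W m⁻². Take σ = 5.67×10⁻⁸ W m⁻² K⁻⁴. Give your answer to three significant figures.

49400 W m⁻²

From S(1−α)/4 = σT⁴: S = 4σT⁴/(1−α).
σT⁴ = 5.67×10⁻⁸·(618)⁴ = 8271 W m⁻².
So S = 4×8271/(1−0.33) = 49380 W m⁻².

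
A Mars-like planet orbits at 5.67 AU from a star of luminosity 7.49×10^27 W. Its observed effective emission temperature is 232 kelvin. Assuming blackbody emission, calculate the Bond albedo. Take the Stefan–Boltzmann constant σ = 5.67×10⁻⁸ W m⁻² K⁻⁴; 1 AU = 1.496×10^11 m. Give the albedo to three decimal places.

0.207

Orbital distance: d = 5.67 AU = 8.482×10^11 m.
Flux at the orbit: S = L/(4πd²) = 7.49×10^27/(4π·(8.48×10^11)²) = 828.4 W m⁻².
Energy balance: S(1−α)/4 = σT⁴, so 1−α = 4σT⁴/S.
4σT⁴ = 4·5.67×10⁻⁸·(232)⁴ = 657.0 W m⁻².
Hence α = 1 − 657.0/828.4 = 0.2069.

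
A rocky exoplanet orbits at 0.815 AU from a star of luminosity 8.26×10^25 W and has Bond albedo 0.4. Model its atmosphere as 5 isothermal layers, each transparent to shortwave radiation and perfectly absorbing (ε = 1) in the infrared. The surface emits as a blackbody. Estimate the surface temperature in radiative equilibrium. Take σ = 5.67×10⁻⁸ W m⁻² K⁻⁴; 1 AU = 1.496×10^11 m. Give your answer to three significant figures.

289 K

Orbital distance: d = 0.815 AU = 1.219×10^11 m.
S = L/(4πd²) = 442.2 W m⁻².
The effective emission temperature is T_e = [S(1−α)/(4σ)]^¼ = 184.9 K.
Layer-by-layer balance gives σT_s⁴ = (N+1)σT_e⁴, so T_s = 6^¼·184.9 = 289.4 K.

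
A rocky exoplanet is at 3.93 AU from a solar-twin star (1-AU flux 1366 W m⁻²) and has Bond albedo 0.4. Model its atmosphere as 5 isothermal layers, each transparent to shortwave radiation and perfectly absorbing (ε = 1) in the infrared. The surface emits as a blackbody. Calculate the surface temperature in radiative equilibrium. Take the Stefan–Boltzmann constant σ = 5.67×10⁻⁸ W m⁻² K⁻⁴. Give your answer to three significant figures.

194 K

By the inverse-square law, S = 1366/3.93² = 88.44 W m⁻².
The effective emission temperature is T_e = [S(1−α)/(4σ)]^¼ = 123.7 K.
For an N-layer opaque stack, T_s⁴ = (N+1)T_e⁴, hence T_s = (6)^(1/4)×123.7 K = 193.6 K.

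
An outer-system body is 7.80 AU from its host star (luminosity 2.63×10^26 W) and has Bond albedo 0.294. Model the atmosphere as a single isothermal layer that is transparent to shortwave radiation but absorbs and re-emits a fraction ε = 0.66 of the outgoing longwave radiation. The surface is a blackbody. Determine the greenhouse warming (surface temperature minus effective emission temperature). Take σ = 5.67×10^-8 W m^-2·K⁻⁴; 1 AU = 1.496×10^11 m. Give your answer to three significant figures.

Orbital distance: d = 7.80 AU = 1.167×10^12 m.
Flux at the orbit: S = L/(4πd²) = 2.63×10^26/(4π·(1.17×10^12)²) = 15.37 W m^-2.
Effective emission temperature (TOA balance): σT_e⁴ = S(1−α)/4 = 2.713 W m^-2 → T_e = 83.17 K.
For a single slab of emissivity ε, T_s⁴ = 2T_e⁴/(2−ε); thus T_s = 83.17·(1.493)^(1/4) = 91.93 K.
T_s − T_e = 91.93 − 83.17 = 8.758 K.

8.76 kelvin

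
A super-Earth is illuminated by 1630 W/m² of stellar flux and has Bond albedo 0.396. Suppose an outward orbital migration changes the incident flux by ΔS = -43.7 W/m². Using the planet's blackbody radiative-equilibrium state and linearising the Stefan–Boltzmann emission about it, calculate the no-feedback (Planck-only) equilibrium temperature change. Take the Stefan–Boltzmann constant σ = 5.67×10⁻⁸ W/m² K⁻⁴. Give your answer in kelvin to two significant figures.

-1.7 K

Reference equilibrium: T_e = [S(1−α)/(4σ)]^(1/4) = 256.7 K.
Only a fraction (1−α) is absorbed and it's spread over 4πR², so ΔF = (1−α)ΔS/4 = -6.599 W/m².
The Planck feedback parameter is 4σT_e³ = 3.836 W/m²/K.
So ΔT₀ = -6.599/3.836 = -1.72 K.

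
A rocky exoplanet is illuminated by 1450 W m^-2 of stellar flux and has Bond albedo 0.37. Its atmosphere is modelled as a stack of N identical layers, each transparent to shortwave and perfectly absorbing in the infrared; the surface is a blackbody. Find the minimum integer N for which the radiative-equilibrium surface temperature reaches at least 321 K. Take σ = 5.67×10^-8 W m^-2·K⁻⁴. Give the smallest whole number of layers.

2

Top-of-atmosphere balance: σT_e⁴ = S(1−α)/4 = 228.4 W m^-2 → T_e = 251.9 K.
T_s = (N+1)^(1/4)·T_e ≥ 321 K requires N+1 ≥ (T_s/T_e)⁴ = (321/251.9)⁴ = 2.636.
So N ≥ 1.636; the smallest integer is N = 2.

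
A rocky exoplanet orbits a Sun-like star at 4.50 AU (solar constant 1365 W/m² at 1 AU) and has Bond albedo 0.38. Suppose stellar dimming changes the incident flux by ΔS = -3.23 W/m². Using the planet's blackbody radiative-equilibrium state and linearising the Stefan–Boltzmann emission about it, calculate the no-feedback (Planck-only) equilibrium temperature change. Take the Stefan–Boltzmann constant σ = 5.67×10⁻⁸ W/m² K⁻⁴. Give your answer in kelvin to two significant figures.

-1.4 K

Flux at the orbit: S = 1365/(4.50)² = 67.41 W/m².
Unperturbed T_e = [67.41·(1−0.38)/(4σ)]^¼ = 116.5 K.
Only a fraction (1−α) is absorbed and it's spread over 4πR², so ΔF = (1−α)ΔS/4 = -0.5007 W/m².
Planck response: λ_P = 4σT_e³ = 4·5.67×10⁻⁸·(116.5)³ = 0.3587 W/m²/K.
ΔT₀ = ΔF/λ_P = -0.5007/0.3587 = -1.40 K.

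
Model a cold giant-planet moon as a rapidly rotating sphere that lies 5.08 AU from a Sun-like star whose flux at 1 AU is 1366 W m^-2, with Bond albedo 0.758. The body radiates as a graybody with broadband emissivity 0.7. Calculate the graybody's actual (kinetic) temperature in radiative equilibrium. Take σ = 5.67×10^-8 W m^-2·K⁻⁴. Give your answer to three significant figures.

94.8 kelvin

Irradiance scales as 1/d², so S = 1366 W m^-2 × (1/5.08)² = 52.93 W m^-2.
Averaging over the sphere, the absorbed flux is S(1−α)/4 = 3.202 W m^-2.
Equating to εσT⁴ with ε = 0.7: T = (3.202/0.7σ)^(1/4) = 94.78 K.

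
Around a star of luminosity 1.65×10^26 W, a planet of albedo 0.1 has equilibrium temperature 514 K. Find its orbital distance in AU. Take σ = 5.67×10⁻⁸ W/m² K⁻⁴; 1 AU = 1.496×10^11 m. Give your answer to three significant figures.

0.183 AU

Energy balance gives S = 4σT⁴/(1−α) = 17590 W/m².
From L = 4πd²S, d = √(1.65×10^26/(4π·17590)) = 2.732×10^10 m = 0.1826 AU.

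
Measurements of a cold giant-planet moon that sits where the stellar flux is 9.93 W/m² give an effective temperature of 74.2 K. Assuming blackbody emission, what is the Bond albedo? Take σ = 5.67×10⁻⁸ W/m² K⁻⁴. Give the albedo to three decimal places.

Energy balance: S(1−α)/4 = σT⁴, so 1−α = 4σT⁴/S.
4σT⁴ = 4·5.67×10⁻⁸·(74.2)⁴ = 6.875 W/m².
1−α = 6.875/9.930 = 0.6923, so α = 0.3077.

0.308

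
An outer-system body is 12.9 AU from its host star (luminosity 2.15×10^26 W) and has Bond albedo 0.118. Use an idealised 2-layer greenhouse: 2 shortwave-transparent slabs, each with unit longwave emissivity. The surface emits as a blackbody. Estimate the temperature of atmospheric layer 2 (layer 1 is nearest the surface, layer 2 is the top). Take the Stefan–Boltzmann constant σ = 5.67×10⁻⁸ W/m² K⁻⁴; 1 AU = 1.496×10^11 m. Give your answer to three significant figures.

Orbital distance: d = 12.9 AU = 1.930×10^12 m.
Flux at the orbit: S = L/(4πd²) = 2.15×10^26/(4π·(1.93×10^12)²) = 4.594 W/m².
OLR = S(1−α)/4 = 1.013 W/m²; the top layer radiates at T_e = 65.01 K.
In the N-layer model, layer k (counted from the surface) has T_k = (N+1−k)^(1/4)·T_e.
T_2 = (1)^(1/4)·65.01 = 65.01 K.

65.0 K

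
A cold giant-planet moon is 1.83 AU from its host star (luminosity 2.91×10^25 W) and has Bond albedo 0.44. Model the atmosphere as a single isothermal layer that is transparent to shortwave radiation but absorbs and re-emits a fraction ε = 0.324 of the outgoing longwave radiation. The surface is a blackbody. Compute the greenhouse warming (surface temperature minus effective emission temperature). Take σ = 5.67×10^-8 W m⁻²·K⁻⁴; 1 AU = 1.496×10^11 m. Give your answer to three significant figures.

d = 1.83 × 1.496×10^11 m = 2.738×10^11 m.
Spreading L over a sphere of radius d: S = 2.91×10^25/(4π·2.74×10^11²) = 30.90 W m⁻².
At the top of the atmosphere, σT_e⁴ = S(1−α)/4 = 4.326 W m⁻², giving T_e = 93.46 K.
For a single slab of emissivity ε, T_s⁴ = 2T_e⁴/(2−ε); thus T_s = 93.46·(1.193)^(1/4) = 97.68 K.
Greenhouse warming: T_s − T_e = 4.222 K.

4.22 kelvin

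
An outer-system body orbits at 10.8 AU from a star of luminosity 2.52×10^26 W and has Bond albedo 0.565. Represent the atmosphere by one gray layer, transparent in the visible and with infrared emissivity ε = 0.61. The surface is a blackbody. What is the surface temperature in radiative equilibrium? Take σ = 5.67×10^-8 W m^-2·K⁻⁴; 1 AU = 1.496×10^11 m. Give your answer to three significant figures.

67.9 kelvin

d = 10.8 × 1.496×10^11 m = 1.616×10^12 m.
Spreading L over a sphere of radius d: S = 2.52×10^26/(4π·1.62×10^12²) = 7.682 W m^-2.
The planet radiates to space at T_e = [S(1−α)/(4σ)]^(1/4) = 61.96 K.
The surface balance (absorbed SW + ε·downward IR = σT_s⁴) with T_a⁴ = T_s⁴/2 reduces to T_s = T_e·[2/(2−ε)]^¼ = 67.86 K.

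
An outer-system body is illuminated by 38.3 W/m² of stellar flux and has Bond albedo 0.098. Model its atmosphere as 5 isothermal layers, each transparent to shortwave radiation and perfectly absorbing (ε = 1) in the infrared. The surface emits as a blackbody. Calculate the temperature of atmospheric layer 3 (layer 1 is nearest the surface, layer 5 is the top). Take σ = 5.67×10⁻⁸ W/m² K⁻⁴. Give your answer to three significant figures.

OLR = S(1−α)/4 = 8.637 W/m²; the top layer radiates at T_e = 111.1 K.
Each opaque layer satisfies 2T_j⁴ = T_{j−1}⁴ + T_{j+1}⁴, giving T_k⁴ = (N+1−k)T_e⁴.
T_3 = (3)^(1/4)·111.1 = 146.2 K.

146 kelvin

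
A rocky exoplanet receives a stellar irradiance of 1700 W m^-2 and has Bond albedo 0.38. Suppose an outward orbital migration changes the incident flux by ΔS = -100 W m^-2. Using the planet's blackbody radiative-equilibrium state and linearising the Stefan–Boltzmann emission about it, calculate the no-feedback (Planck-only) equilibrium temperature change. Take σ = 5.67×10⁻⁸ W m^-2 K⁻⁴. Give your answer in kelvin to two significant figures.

-3.8 kelvin

The baseline emission temperature is T_e = 261.1 K.
Only a fraction (1−α) is absorbed and it's spread over 4πR², so ΔF = (1−α)ΔS/4 = -15.50 W m^-2.
The Planck feedback parameter is 4σT_e³ = 4.037 W m^-2/K.
Hence the no-feedback warming is ΔF/(4σT_e³) = -3.84 K.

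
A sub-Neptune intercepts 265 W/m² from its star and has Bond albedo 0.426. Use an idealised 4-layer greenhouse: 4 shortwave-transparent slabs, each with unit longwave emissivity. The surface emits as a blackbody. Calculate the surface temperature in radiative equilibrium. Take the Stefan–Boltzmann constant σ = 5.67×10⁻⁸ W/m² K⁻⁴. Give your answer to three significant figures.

The effective emission temperature is T_e = [S(1−α)/(4σ)]^¼ = 160.9 K.
Layer-by-layer balance gives σT_s⁴ = (N+1)σT_e⁴, so T_s = 5^¼·160.9 = 240.6 K.

241 kelvin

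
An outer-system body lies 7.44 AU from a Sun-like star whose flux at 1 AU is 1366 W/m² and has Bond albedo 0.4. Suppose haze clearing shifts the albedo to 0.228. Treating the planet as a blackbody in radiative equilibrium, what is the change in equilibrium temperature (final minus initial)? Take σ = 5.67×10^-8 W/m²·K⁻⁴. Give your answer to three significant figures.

5.85 K

By the inverse-square law, S = 1366/7.44² = 24.68 W/m².
Before: T₁ = [24.68·0.6/(4σ)]^(1/4) = 89.89 K.
With α = 0.228, T₂ = 95.73 K.
Change: 95.73 − 89.89 = 5.846 K.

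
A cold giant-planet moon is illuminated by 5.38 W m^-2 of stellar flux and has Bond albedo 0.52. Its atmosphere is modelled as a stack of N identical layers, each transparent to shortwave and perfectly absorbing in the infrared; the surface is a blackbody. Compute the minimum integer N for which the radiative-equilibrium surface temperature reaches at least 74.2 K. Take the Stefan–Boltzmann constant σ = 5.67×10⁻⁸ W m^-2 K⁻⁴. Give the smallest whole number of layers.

The effective emission temperature is T_e = [S(1−α)/(4σ)]^¼ = 58.09 K.
Need (N+1)T_e⁴ ≥ T_s⁴, i.e. N+1 ≥ (74.2/58.09)⁴ = 2.662.
The minimum whole number is N = 2.

2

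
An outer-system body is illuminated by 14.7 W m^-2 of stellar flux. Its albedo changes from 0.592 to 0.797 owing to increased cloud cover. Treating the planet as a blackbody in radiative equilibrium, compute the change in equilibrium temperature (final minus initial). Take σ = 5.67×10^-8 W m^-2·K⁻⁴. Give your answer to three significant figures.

-11.5 K

Initial: T₁ = [S(1−0.592)/(4σ)]^(1/4) = 71.71 K.
Final:   T₂ = [S(1−0.797)/(4σ)]^(1/4) = 60.23 K.
Change: 60.23 − 71.71 = -11.48 K.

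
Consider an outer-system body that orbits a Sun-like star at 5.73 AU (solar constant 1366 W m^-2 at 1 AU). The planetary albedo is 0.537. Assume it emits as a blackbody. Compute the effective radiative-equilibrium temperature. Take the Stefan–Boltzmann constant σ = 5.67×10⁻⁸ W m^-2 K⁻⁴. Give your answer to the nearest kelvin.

96 K

By the inverse-square law, S = 1366/5.73² = 41.60 W m^-2.
The planet absorbs (1−α)S over its disc πR² and re-emits over 4πR², so the mean absorbed flux is (1−0.537)·41.60/4 = 4.816 W m^-2.
Set σT⁴ = 4.816 → T = (4.816/σ)^(1/4) = 96.00 K.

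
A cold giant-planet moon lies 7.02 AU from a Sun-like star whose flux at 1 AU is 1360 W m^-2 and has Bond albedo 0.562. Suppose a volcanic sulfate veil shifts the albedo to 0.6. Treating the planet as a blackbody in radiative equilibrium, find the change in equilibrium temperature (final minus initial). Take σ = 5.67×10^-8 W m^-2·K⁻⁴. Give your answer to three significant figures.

-1.92 kelvin

Irradiance scales as 1/d², so S = 1360 W m^-2 × (1/7.02)² = 27.60 W m^-2.
Before: T₁ = [27.60·0.438/(4σ)]^(1/4) = 85.44 K.
After:  T₂ = [27.60·0.4/(4σ)]^(1/4) = 83.53 K.
Change: 83.53 − 85.44 = -1.917 K.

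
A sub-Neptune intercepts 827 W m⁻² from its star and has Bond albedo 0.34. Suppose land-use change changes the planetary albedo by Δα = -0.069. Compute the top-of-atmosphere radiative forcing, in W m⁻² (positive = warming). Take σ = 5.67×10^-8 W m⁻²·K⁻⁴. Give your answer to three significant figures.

ΔF = −(S/4)Δα = −(827.0/4)×(-0.069) = 14.27 W m⁻².

14.3 W m⁻²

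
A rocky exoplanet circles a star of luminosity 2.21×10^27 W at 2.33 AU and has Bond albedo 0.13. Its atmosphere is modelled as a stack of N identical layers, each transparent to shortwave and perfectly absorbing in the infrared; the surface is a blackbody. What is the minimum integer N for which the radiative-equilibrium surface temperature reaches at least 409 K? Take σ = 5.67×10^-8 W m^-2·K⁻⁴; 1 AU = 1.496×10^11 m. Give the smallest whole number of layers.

5

Orbital distance: d = 2.33 AU = 3.486×10^11 m.
Spreading L over a sphere of radius d: S = 2.21×10^27/(4π·3.49×10^11²) = 1447 W m^-2.
Top-of-atmosphere balance: σT_e⁴ = S(1−α)/4 = 314.8 W m^-2 → T_e = 273.0 K.
T_s = (N+1)^(1/4)·T_e ≥ 409 K requires N+1 ≥ (T_s/T_e)⁴ = (409/273.0)⁴ = 5.040.
The minimum whole number is N = 5.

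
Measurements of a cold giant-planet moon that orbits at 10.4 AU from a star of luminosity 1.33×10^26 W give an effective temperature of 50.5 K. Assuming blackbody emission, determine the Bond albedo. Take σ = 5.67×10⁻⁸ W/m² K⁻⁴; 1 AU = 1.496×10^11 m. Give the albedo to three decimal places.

0.663

d = 10.4 × 1.496×10^11 m = 1.556×10^12 m.
Flux at the orbit: S = L/(4πd²) = 1.33×10^26/(4π·(1.56×10^12)²) = 4.372 W/m².
Rearranging the radiative balance, α = 1 − 4σT⁴/S.
σT⁴ = 0.3688 W/m², so 4σT⁴ = 1.475 W/m².
Hence α = 1 − 1.475/4.372 = 0.6626.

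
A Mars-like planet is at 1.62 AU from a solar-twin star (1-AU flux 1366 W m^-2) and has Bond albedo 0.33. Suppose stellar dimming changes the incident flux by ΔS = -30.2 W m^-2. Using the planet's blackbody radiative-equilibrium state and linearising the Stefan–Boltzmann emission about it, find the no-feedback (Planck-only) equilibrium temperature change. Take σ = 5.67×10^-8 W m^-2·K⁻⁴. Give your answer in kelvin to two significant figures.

-2.9 K

Flux at the orbit: S = 1366/(1.62)² = 520.5 W m^-2.
Reference equilibrium: T_e = [S(1−α)/(4σ)]^(1/4) = 198.0 K.
Only a fraction (1−α) is absorbed and it's spread over 4πR², so ΔF = (1−α)ΔS/4 = -5.058 W m^-2.
Planck response: λ_P = 4σT_e³ = 4·5.67×10⁻⁸·(198.0)³ = 1.761 W m^-2/K.
So ΔT₀ = -5.058/1.761 = -2.87 K.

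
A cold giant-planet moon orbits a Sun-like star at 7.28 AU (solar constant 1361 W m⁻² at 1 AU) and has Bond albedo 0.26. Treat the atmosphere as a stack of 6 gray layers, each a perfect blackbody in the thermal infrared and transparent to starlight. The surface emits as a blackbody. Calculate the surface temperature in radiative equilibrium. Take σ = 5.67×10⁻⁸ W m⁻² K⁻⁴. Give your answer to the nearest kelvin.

By the inverse-square law, S = 1361/7.28² = 25.68 W m⁻².
Top-of-atmosphere balance: σT_e⁴ = S(1−α)/4 = 4.751 W m⁻² → T_e = 95.67 K.
For an N-layer opaque stack, T_s⁴ = (N+1)T_e⁴, hence T_s = (7)^(1/4)×95.67 K = 155.6 K.

156 kelvin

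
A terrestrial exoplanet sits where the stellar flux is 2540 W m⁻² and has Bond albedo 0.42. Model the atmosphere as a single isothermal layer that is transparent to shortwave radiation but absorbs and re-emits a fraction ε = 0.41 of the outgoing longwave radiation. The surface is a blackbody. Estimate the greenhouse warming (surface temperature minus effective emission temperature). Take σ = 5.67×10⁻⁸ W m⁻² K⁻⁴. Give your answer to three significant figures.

16.8 K

Effective emission temperature (TOA balance): σT_e⁴ = S(1−α)/4 = 368.3 W m⁻² → T_e = 283.9 K.
For a single slab of emissivity ε, T_s⁴ = 2T_e⁴/(2−ε); thus T_s = 283.9·(1.258)^(1/4) = 300.7 K.
Greenhouse warming: T_s − T_e = 16.76 K.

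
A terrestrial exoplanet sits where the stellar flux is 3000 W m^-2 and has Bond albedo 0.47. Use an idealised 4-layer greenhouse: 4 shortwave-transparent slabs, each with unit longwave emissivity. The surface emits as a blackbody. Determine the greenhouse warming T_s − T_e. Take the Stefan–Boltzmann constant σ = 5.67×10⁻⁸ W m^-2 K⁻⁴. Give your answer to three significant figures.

The effective emission temperature is T_e = [S(1−α)/(4σ)]^¼ = 289.4 K.
T_s = (N+1)^(1/4)·T_e = 432.7 K.
Warming: T_s − T_e = 143.3 K.

143 K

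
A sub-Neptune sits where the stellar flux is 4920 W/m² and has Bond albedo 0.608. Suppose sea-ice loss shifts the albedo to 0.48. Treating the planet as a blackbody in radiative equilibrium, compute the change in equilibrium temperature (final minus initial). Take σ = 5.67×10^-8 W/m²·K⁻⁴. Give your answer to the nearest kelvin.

Before: T₁ = [4920·0.392/(4σ)]^(1/4) = 303.7 K.
After:  T₂ = [4920·0.52/(4σ)]^(1/4) = 325.9 K.
ΔT = T₂ − T₁ = 22.23 K.

22 kelvin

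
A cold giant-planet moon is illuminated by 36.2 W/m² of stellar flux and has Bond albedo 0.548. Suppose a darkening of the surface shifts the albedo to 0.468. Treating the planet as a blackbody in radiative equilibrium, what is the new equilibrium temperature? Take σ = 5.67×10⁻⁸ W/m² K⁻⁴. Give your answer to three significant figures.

New equilibrium: T₂ = [(1−0.468)·36.20/(4σ)]^(1/4) = 95.99 K.

96.0 K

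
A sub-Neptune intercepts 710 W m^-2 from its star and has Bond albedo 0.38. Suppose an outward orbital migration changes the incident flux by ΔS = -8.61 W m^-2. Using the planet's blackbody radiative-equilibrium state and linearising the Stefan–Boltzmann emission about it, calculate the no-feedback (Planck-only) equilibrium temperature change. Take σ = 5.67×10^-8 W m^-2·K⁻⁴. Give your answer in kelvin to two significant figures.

The baseline emission temperature is T_e = 209.9 K.
ΔF = Δ[S(1−α)]/4 = (1−0.38)·-8.61/4 = -1.335 W m^-2.
The Planck feedback parameter is 4σT_e³ = 2.097 W m^-2/K.
So ΔT₀ = -1.335/2.097 = -0.636 K.

-0.64 kelvin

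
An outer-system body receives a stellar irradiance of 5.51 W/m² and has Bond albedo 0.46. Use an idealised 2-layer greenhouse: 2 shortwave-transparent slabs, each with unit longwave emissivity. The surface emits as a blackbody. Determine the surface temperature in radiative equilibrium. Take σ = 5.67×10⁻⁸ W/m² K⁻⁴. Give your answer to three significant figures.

The effective emission temperature is T_e = [S(1−α)/(4σ)]^¼ = 60.18 K.
With N = 2 opaque layers, T_s = (N+1)^(1/4)·T_e = 3^(1/4)·60.18 = 79.21 K.

79.2 kelvin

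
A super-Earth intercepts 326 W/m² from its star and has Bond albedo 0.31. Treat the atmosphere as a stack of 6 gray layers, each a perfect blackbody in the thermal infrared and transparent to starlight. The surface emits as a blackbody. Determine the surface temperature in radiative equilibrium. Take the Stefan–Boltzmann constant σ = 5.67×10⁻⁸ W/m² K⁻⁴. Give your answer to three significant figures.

289 K

OLR = S(1−α)/4 = 56.23 W/m²; the top layer radiates at T_e = 177.5 K.
With N = 6 opaque layers, T_s = (N+1)^(1/4)·T_e = 7^(1/4)·177.5 = 288.7 K.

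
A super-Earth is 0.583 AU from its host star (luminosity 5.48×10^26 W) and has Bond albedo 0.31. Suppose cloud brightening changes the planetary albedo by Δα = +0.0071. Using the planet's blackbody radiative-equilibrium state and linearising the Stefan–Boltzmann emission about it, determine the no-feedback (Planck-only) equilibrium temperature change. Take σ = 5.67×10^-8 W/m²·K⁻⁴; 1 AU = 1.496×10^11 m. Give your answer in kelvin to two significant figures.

Orbital distance: d = 0.583 AU = 8.722×10^10 m.
Flux at the orbit: S = L/(4πd²) = 5.48×10^26/(4π·(8.72×10^10)²) = 5733 W/m².
Unperturbed T_e = [5733·(1−0.31)/(4σ)]^¼ = 363.4 K.
The change in absorbed flux is Δ[S(1−α)/4] = −SΔα/4 = -10.18 W/m².
Planck response: λ_P = 4σT_e³ = 4·5.67×10⁻⁸·(363.4)³ = 10.88 W/m²/K.
Hence the no-feedback warming is ΔF/(4σT_e³) = -0.935 K.

-0.93 kelvin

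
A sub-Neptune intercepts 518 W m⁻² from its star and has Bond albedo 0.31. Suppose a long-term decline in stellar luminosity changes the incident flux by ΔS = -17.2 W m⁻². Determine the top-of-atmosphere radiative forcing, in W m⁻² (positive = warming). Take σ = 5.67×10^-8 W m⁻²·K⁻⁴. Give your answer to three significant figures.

-2.97 W m⁻²

ΔF = Δ[S(1−α)]/4 = (1−0.31)·-17.2/4 = -2.967 W m⁻².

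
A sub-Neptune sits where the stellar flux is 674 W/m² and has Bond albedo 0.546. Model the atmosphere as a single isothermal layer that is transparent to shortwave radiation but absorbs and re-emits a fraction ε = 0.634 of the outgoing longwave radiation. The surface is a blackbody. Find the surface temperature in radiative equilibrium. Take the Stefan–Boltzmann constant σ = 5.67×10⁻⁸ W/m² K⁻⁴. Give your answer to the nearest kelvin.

Effective emission temperature (TOA balance): σT_e⁴ = S(1−α)/4 = 76.50 W/m² → T_e = 191.7 K.
The surface balance (absorbed SW + ε·downward IR = σT_s⁴) with T_a⁴ = T_s⁴/2 reduces to T_s = T_e·[2/(2−ε)]^¼ = 210.8 K.

211 K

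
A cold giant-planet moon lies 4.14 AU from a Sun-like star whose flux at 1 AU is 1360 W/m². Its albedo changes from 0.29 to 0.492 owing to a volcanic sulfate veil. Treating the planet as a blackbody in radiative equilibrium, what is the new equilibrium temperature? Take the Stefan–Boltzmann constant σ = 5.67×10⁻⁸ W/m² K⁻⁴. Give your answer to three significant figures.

Flux at the orbit: S = 1360/(4.14)² = 79.35 W/m².
New equilibrium: T₂ = [(1−0.492)·79.35/(4σ)]^(1/4) = 115.5 K.

115 kelvin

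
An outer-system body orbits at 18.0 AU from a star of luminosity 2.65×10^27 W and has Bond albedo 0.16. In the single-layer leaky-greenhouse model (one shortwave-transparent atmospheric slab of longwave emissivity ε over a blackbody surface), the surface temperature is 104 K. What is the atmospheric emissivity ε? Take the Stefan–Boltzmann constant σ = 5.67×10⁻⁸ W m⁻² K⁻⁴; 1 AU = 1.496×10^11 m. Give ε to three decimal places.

Orbital distance: d = 18.0 AU = 2.693×10^12 m.
S = L/(4πd²) = 29.08 W m⁻².
Effective temperature: T_e = [S(1−α)/(4σ)]^(1/4) = 101.9 K.
Inverting T_s⁴ = 2T_e⁴/(2−ε): (T_e/T_s)⁴ = 0.9207, so ε = 2(1 − 0.9207) = 0.1585.

0.159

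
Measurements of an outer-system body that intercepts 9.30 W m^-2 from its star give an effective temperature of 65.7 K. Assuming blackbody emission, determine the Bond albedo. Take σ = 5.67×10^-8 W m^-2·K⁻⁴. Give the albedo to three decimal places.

Rearranging the radiative balance, α = 1 − 4σT⁴/S.
4σT⁴ = 4·5.67×10⁻⁸·(65.7)⁴ = 4.226 W m^-2.
1−α = 4.226/9.300 = 0.4544, so α = 0.5456.

0.546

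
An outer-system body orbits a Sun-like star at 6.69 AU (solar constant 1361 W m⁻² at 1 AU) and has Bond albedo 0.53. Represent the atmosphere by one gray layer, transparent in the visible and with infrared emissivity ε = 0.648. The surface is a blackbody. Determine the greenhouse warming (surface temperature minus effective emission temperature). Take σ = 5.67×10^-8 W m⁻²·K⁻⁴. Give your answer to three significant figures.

9.16 K

Flux at the orbit: S = 1361/(6.69)² = 30.41 W m⁻².
At the top of the atmosphere, σT_e⁴ = S(1−α)/4 = 3.573 W m⁻², giving T_e = 89.10 K.
Surface balance with a leaky layer gives σT_s⁴ = σT_e⁴·2/(2−ε), so T_s = T_e·[2/(2−0.648)]^(1/4) = 98.26 K.
T_s − T_e = 98.26 − 89.10 = 9.163 K.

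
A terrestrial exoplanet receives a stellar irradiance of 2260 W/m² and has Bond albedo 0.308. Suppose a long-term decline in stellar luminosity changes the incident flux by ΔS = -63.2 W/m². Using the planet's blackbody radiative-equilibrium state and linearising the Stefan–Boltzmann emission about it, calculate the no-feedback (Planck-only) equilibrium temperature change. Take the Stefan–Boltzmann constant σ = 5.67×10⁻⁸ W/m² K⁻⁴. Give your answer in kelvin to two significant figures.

Reference equilibrium: T_e = [S(1−α)/(4σ)]^(1/4) = 288.2 K.
Only a fraction (1−α) is absorbed and it's spread over 4πR², so ΔF = (1−α)ΔS/4 = -10.93 W/m².
The Planck feedback parameter is 4σT_e³ = 5.427 W/m²/K.
ΔT₀ = ΔF/λ_P = -10.93/5.427 = -2.01 K.

-2.0 kelvin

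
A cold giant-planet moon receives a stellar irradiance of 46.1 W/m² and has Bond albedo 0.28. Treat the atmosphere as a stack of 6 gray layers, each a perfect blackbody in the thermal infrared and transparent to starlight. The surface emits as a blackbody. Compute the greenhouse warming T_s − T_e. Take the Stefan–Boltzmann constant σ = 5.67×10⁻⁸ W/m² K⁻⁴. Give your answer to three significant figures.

The effective emission temperature is T_e = [S(1−α)/(4σ)]^¼ = 110.0 K.
Surface: T_s = (7)^¼·T_e = 178.9 K.
Warming: T_s − T_e = 68.92 K.

68.9 kelvin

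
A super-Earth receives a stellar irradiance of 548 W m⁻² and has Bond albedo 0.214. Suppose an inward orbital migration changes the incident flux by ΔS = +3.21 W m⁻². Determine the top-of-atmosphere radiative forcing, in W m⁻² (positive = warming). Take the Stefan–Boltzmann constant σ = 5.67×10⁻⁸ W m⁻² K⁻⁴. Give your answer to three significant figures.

0.631 W m⁻²

TOA radiative forcing: ΔF = (1−α)ΔS/4 = 0.786·(+3.21)/4 = 0.6308 W m⁻².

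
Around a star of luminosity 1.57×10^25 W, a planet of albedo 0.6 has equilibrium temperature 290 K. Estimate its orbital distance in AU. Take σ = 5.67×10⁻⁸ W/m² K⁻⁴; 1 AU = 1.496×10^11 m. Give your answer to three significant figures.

Required flux: S = 4σT⁴/(1−α) = 4010 W/m².
Then d = [L/(4πS)]^(1/2) = 1.765×10^10 m, i.e. 0.1180 AU.

0.118 AU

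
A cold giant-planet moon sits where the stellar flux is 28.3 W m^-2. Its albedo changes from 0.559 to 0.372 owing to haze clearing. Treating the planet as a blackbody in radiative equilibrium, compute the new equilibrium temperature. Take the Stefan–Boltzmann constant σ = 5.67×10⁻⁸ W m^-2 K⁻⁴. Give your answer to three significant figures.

94.1 kelvin

New equilibrium: T₂ = [(1−0.372)·28.30/(4σ)]^(1/4) = 94.09 K.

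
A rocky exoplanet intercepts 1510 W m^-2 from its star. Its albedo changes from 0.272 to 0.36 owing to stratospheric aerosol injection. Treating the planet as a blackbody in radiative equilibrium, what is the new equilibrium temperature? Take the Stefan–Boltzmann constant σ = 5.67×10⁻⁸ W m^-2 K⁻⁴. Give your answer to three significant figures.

With the new albedo, S(1−α₂)/4 = 241.6 W m^-2, so T₂ = 255.5 K.

255 kelvin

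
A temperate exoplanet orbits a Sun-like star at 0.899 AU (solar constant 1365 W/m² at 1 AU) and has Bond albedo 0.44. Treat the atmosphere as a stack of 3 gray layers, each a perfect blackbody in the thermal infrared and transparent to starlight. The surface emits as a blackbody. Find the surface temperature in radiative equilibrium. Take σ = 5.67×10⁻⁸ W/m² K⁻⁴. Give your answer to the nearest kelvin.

By the inverse-square law, S = 1365/0.899² = 1689 W/m².
Top-of-atmosphere balance: σT_e⁴ = S(1−α)/4 = 236.5 W/m² → T_e = 254.1 K.
With N = 3 opaque layers, T_s = (N+1)^(1/4)·T_e = 4^(1/4)·254.1 = 359.4 K.

359 K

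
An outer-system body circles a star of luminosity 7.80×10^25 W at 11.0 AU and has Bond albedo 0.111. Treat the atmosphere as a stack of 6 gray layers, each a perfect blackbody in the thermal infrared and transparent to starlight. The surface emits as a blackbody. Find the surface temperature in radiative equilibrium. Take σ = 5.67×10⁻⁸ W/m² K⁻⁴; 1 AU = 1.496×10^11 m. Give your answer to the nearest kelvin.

89 K

Orbital distance: d = 11.0 AU = 1.646×10^12 m.
S = L/(4πd²) = 2.292 W/m².
The effective emission temperature is T_e = [S(1−α)/(4σ)]^¼ = 54.75 K.
For an N-layer opaque stack, T_s⁴ = (N+1)T_e⁴, hence T_s = (7)^(1/4)×54.75 K = 89.05 K.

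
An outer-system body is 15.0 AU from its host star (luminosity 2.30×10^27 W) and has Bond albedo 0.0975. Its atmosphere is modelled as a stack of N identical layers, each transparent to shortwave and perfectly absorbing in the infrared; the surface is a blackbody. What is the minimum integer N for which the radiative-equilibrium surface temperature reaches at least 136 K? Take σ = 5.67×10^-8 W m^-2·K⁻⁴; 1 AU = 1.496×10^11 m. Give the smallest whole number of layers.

Orbital distance: d = 15.0 AU = 2.244×10^12 m.
Flux at the orbit: S = L/(4πd²) = 2.30×10^27/(4π·(2.24×10^12)²) = 36.35 W m^-2.
OLR = S(1−α)/4 = 8.201 W m^-2; the top layer radiates at T_e = 109.7 K.
T_s = (N+1)^(1/4)·T_e ≥ 136 K requires N+1 ≥ (T_s/T_e)⁴ = (136/109.7)⁴ = 2.365.
The minimum whole number is N = 2.

2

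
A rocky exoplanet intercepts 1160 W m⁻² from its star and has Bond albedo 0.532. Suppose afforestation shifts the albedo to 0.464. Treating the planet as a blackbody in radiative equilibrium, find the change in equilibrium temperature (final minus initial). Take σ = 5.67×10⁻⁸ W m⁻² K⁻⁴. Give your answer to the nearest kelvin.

Before: T₁ = [1160·0.468/(4σ)]^(1/4) = 221.2 K.
With α = 0.464, T₂ = 228.8 K.
ΔT = T₂ − T₁ = 7.631 K.

8 K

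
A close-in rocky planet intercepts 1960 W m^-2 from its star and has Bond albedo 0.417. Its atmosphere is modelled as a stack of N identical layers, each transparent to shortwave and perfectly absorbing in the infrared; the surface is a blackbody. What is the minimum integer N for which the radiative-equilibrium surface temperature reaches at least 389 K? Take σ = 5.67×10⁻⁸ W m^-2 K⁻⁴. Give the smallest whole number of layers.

The effective emission temperature is T_e = [S(1−α)/(4σ)]^¼ = 266.4 K.
Since T_s⁴ = (N+1)T_e⁴, we need N ≥ (T_s/T_e)⁴ − 1 = 3.545.
The minimum whole number is N = 4.

4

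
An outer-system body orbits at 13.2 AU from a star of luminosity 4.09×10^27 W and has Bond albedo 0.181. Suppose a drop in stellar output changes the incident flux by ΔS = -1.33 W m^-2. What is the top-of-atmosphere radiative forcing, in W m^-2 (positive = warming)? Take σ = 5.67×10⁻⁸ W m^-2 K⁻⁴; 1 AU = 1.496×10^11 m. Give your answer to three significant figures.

Orbital distance: d = 13.2 AU = 1.975×10^12 m.
Flux at the orbit: S = L/(4πd²) = 4.09×10^27/(4π·(1.97×10^12)²) = 83.46 W m^-2.
Only a fraction (1−α) is absorbed and it's spread over 4πR², so ΔF = (1−α)ΔS/4 = -0.2723 W m^-2.

-0.272 W m^-2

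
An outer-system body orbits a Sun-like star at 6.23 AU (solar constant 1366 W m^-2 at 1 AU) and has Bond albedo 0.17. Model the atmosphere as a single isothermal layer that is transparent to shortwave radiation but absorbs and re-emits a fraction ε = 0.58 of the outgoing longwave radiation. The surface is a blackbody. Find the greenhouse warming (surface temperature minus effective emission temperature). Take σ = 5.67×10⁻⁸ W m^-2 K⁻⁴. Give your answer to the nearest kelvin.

10 K

Irradiance scales as 1/d², so S = 1366 W m^-2 × (1/6.23)² = 35.19 W m^-2.
The planet radiates to space at T_e = [S(1−α)/(4σ)]^(1/4) = 106.5 K.
Surface balance with a leaky layer gives σT_s⁴ = σT_e⁴·2/(2−ε), so T_s = T_e·[2/(2−0.58)]^(1/4) = 116.1 K.
Greenhouse warming: T_s − T_e = 9.523 K.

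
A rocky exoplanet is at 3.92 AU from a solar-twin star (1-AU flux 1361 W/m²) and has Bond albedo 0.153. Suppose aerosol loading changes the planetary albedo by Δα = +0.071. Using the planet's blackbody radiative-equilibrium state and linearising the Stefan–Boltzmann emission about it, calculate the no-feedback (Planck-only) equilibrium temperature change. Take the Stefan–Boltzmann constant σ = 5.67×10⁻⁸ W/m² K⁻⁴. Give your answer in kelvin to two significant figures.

-2.8 K

Flux at the orbit: S = 1361/(3.92)² = 88.57 W/m².
The baseline emission temperature is T_e = 134.9 K.
The change in absorbed flux is Δ[S(1−α)/4] = −SΔα/4 = -1.572 W/m².
Planck response: λ_P = 4σT_e³ = 4·5.67×10⁻⁸·(134.9)³ = 0.5563 W/m²/K.
Hence the no-feedback warming is ΔF/(4σT_e³) = -2.83 K.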